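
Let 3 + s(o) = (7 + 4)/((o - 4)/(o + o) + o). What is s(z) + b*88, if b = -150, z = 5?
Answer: -673243/51 ≈ -13201.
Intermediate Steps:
s(o) = -3 + 11/(o + (-4 + o)/(2*o)) (s(o) = -3 + (7 + 4)/((o - 4)/(o + o) + o) = -3 + 11/((-4 + o)/((2*o)) + o) = -3 + 11/((-4 + o)*(1/(2*o)) + o) = -3 + 11/((-4 + o)/(2*o) + o) = -3 + 11/(o + (-4 + o)/(2*o)))
s(z) + b*88 = (12 - 6*5**2 + 19*5)/(-4 + 5 + 2*5**2) - 150*88 = (12 - 6*25 + 95)/(-4 + 5 + 2*25) - 13200 = (12 - 150 + 95)/(-4 + 5 + 50) - 13200 = -43/51 - 13200 = -673243/51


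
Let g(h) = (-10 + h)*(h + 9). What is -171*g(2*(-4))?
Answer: 3078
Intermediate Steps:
g(h) = (-10 + h)*(9 + h)
-171*g(2*(-4)) = -171*(-90 + (2*(-4))² - 2*(-4)) = -171*(-90 + (-8)² - 1*(-8)) = -171*(-90 + 64 + 8) = -171*(-18) = 3078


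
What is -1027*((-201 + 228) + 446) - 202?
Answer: -485973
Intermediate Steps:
-1027*((-201 + 228) + 446) - 202 = -1027*(27 + 446) - 202 = -1027*473 - 202 = -485771 - 202 = -485973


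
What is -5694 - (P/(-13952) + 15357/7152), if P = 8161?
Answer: -11840208291/2078848 ≈ -5695.6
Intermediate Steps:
-5694 - (P/(-13952) + 15357/7152) = -5694 - (8161/(-13952) + 15357/7152) = -5694 - (8161*(-1/13952) + 15357*(1/7152)) = -5694 - (-8161/13952 + 5119/2384) = -5694 - 1*3247779/2078848 = -5694 - 3247779/2078848 = -11840208291/2078848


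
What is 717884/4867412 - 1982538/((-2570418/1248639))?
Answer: 167349374891950718/173767825253 ≈ 9.6306e+5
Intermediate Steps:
717884/4867412 - 1982538/((-2570418/1248639)) = 717884*(1/4867412) - 1982538/((-2570418*1/1248639)) = 179471/1216853 - 1982538/(-856806/416213) = 179471/1216853 - 1982538*(-416213/856806) = 179471/1216853 + 137526348099/142801 = 167349374891950718/173767825253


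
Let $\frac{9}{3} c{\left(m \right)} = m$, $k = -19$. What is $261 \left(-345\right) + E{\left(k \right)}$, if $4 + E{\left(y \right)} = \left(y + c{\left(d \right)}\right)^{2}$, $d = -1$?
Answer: $- \frac{807077}{9} \approx -89675.0$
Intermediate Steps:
$c{\left(m \right)} = \frac{m}{3}$
$E{\left(y \right)} = -4 + \left(- \frac{1}{3} + y\right)^{2}$ ($E{\left(y \right)} = -4 + \left(y + \frac{1}{3} \left(-1\right)\right)^{2} = -4 + \left(y - \frac{1}{3}\right)^{2} = -4 + \left(- \frac{1}{3} + y\right)^{2}$)
$261 \left(-345\right) + E{\left(k \right)} = 261 \left(-345\right) - \left(4 - \frac{\left(-1 + 3 \left(-19\right)\right)^{2}}{9}\right) = -90045 - \left(4 - \frac{\left(-1 - 57\right)^{2}}{9}\right) = -90045 - \left(4 - \frac{\left(-58\right)^{2}}{9}\right) = -90045 + \left(-4 + \frac{1}{9} \cdot 3364\right) = -90045 + \left(-4 + \frac{3364}{9}\right) = -90045 + \frac{3328}{9} = - \frac{807077}{9}$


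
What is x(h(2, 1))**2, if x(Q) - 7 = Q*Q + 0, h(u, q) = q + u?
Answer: 256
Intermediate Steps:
x(Q) = 7 + Q**2 (x(Q) = 7 + (Q*Q + 0) = 7 + (Q**2 + 0) = 7 + Q**2)
x(h(2, 1))**2 = (7 + (1 + 2)**2)**2 = (7 + 3**2)**2 = (7 + 9)**2 = 16**2 = 256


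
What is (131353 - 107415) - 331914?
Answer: -307976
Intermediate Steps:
(131353 - 107415) - 331914 = 23938 - 331914 = -307976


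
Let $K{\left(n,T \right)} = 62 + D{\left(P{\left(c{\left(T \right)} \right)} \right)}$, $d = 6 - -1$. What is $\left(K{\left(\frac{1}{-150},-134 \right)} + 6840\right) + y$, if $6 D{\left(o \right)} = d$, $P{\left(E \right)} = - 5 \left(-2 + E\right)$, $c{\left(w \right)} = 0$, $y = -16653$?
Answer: $- \frac{58499}{6} \approx -9749.8$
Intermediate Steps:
$P{\left(E \right)} = 10 - 5 E$
$d = 7$ ($d = 6 + 1 = 7$)
$D{\left(o \right)} = \frac{7}{6}$ ($D{\left(o \right)} = \frac{1}{6} \cdot 7 = \frac{7}{6}$)
$K{\left(n,T \right)} = \frac{379}{6}$ ($K{\left(n,T \right)} = 62 + \frac{7}{6} = \frac{379}{6}$)
$\left(K{\left(\frac{1}{-150},-134 \right)} + 6840\right) + y = \left(\frac{379}{6} + 6840\right) - 16653 = \frac{41419}{6} - 16653 = - \frac{58499}{6}$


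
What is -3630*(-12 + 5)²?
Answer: -177870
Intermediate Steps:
-3630*(-12 + 5)² = -3630*(-7)² = -3630*49 = -177870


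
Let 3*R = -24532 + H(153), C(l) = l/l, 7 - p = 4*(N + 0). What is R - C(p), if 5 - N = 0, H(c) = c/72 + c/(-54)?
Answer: -588857/72 ≈ -8178.6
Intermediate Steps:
H(c) = -c/216 (H(c) = c*(1/72) + c*(-1/54) = c/72 - c/54 = -c/216)
N = 5 (N = 5 - 1*0 = 5 + 0 = 5)
p = -13 (p = 7 - 4*(5 + 0) = 7 - 4*5 = 7 - 1*20 = 7 - 20 = -13)
C(l) = 1
R = -588785/72 (R = (-24532 - 1/216*153)/3 = (-24532 - 17/24)/3 = (1/3)*(-588785/24) = -588785/72 ≈ -8177.6)
R - C(p) = -588785/72 - 1*1 = -588785/72 - 1 = -588857/72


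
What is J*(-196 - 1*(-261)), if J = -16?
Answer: -1040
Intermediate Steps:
J*(-196 - 1*(-261)) = -16*(-196 - 1*(-261)) = -16*(-196 + 261) = -16*65 = -1040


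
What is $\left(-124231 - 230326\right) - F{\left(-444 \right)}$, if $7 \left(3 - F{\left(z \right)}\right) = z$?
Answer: $- \frac{2482364}{7} \approx -3.5462 \cdot 10^{5}$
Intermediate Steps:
$F{\left(z \right)} = 3 - \frac{z}{7}$
$\left(-124231 - 230326\right) - F{\left(-444 \right)} = \left(-124231 - 230326\right) - \left(3 - - \frac{444}{7}\right) = \left(-124231 - 230326\right) - \left(3 + \frac{444}{7}\right) = -354557 - \frac{465}{7} = - \frac{2482364}{7}$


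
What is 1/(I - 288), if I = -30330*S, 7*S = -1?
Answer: 7/28314 ≈ 0.00024723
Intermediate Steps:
S = -⅐ (S = (⅐)*(-1) = -⅐ ≈ -0.14286)
I = 30330/7 (I = -30330*(-⅐) = 30330/7 ≈ 4332.9)
1/(I - 288) = 1/(30330/7 - 288) = 1/(28314/7) = 7/28314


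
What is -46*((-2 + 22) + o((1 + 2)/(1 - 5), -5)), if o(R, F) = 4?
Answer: -1104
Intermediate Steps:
-46*((-2 + 22) + o((1 + 2)/(1 - 5), -5)) = -46*((-2 + 22) + 4) = -46*(20 + 4) = -46*24 = -1104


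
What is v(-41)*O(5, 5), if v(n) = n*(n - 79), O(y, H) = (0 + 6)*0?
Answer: 0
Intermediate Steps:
O(y, H) = 0 (O(y, H) = 6*0 = 0)
v(n) = n*(-79 + n)
v(-41)*O(5, 5) = -41*(-79 - 41)*0 = -41*(-120)*0 = 4920*0 = 0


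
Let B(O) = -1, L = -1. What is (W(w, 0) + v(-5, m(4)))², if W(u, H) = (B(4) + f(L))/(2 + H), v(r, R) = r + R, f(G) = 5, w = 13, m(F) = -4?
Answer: 49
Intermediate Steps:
v(r, R) = R + r
W(u, H) = 4/(2 + H) (W(u, H) = (-1 + 5)/(2 + H) = 4/(2 + H))
(W(w, 0) + v(-5, m(4)))² = (4/(2 + 0) + (-4 - 5))² = (4/2 - 9)² = (4*(½) - 9)² = (2 - 9)² = (-7)² = 49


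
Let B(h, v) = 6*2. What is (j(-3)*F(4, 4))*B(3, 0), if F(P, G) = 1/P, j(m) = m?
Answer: -9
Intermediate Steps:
B(h, v) = 12
(j(-3)*F(4, 4))*B(3, 0) = -3/4*12 = -3*¼*12 = -¾*12 = -9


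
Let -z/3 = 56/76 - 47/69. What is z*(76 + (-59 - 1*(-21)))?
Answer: -146/23 ≈ -6.3478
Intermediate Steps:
z = -73/437 (z = -3*(56/76 - 47/69) = -3*(56*(1/76) - 47*1/69) = -3*(14/19 - 47/69) = -3*73/1311 = -73/437 ≈ -0.16705)
z*(76 + (-59 - 1*(-21))) = -73*(76 + (-59 - 1*(-21)))/437 = -73*(76 + (-59 + 21))/437 = -73*(76 - 38)/437 = -73/437*38 = -146/23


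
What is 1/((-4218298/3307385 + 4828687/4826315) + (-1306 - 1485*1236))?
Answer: -638499273451/1172773932039817801 ≈ -5.4444e-7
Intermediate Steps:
1/((-4218298/3307385 + 4828687/4826315) + (-1306 - 1485*1236)) = 1/((-4218298*1/3307385 + 4828687*(1/4826315)) + (-1306 - 1835460)) = 1/((-4218298/3307385 + 4828687/4826315) - 1836766) = 1/(-175540318335/638499273451 - 1836766) = 1/(-1172773932039817801/638499273451) = -638499273451/1172773932039817801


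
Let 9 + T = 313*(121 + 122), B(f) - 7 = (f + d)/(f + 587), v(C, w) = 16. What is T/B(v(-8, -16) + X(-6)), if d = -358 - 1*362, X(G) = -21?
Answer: 44261100/3349 ≈ 13216.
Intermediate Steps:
d = -720 (d = -358 - 362 = -720)
B(f) = 7 + (-720 + f)/(587 + f) (B(f) = 7 + (f - 720)/(f + 587) = 7 + (-720 + f)/(587 + f))
T = 76050 (T = -9 + 313*(121 + 122) = -9 + 313*243 = -9 + 76059 = 76050)
T/B(v(-8, -16) + X(-6)) = 76050/(((3389 + 8*(16 - 21))/(587 + (16 - 21)))) = 76050/(((3389 + 8*(-5))/(587 - 5))) = 76050/(((3389 - 40)/582)) = 76050/(((1/582)*3349)) = 76050/(3349/582) = 76050*(582/3349) = 44261100/3349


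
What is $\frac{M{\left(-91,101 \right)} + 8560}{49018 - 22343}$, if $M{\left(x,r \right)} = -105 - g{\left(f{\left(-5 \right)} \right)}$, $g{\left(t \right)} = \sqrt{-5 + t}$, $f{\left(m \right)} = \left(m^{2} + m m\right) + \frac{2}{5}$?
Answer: $\frac{1691}{5335} - \frac{\sqrt{1135}}{133375} \approx 0.31671$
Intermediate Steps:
$f{\left(m \right)} = \frac{2}{5} + 2 m^{2}$ ($f{\left(m \right)} = \left(m^{2} + m^{2}\right) + 2 \cdot \frac{1}{5} = 2 m^{2} + \frac{2}{5} = \frac{2}{5} + 2 m^{2}$)
$M{\left(x,r \right)} = -105 - \frac{\sqrt{1135}}{5}$ ($M{\left(x,r \right)} = -105 - \sqrt{-5 + \left(\frac{2}{5} + 2 \left(-5\right)^{2}\right)} = -105 - \sqrt{-5 + \left(\frac{2}{5} + 2 \cdot 25\right)} = -105 - \sqrt{-5 + \left(\frac{2}{5} + 50\right)} = -105 - \sqrt{-5 + \frac{252}{5}} = -105 - \sqrt{\frac{227}{5}} = -105 - \frac{\sqrt{1135}}{5}$)
$\frac{M{\left(-91,101 \right)} + 8560}{49018 - 22343} = \frac{\left(-105 - \frac{\sqrt{1135}}{5}\right) + 8560}{49018 - 22343} = \frac{8455 - \frac{\sqrt{1135}}{5}}{26675} = \left(8455 - \frac{\sqrt{1135}}{5}\right) \frac{1}{26675} = \frac{1691}{5335} - \frac{\sqrt{1135}}{133375}$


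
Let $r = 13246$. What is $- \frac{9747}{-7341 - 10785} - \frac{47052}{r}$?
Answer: $- \frac{2116245}{702038} \approx -3.0144$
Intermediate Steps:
$- \frac{9747}{-7341 - 10785} - \frac{47052}{r} = - \frac{9747}{-7341 - 10785} - \frac{47052}{13246} = - \frac{9747}{-7341 - 10785} - \frac{23526}{6623} = - \frac{9747}{-18126} - \frac{23526}{6623} = \left(-9747\right) \left(- \frac{1}{18126}\right) - \frac{23526}{6623} = \frac{57}{106} - \frac{23526}{6623} = - \frac{2116245}{702038}$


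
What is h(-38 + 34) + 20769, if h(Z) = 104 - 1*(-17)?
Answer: 20890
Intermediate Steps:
h(Z) = 121 (h(Z) = 104 + 17 = 121)
h(-38 + 34) + 20769 = 121 + 20769 = 20890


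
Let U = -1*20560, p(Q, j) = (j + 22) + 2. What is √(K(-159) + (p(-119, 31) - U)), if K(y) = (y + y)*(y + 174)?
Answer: √15845 ≈ 125.88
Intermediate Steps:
K(y) = 2*y*(174 + y) (K(y) = (2*y)*(174 + y) = 2*y*(174 + y))
p(Q, j) = 24 + j (p(Q, j) = (22 + j) + 2 = 24 + j)
U = -20560
√(K(-159) + (p(-119, 31) - U)) = √(2*(-159)*(174 - 159) + ((24 + 31) - 1*(-20560))) = √(2*(-159)*15 + (55 + 20560)) = √(-4770 + 20615) = √15845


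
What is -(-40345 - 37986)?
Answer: 78331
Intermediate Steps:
-(-40345 - 37986) = -1*(-78331) = 78331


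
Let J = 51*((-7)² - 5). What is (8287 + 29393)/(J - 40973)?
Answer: -37680/38729 ≈ -0.97291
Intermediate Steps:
J = 2244 (J = 51*(49 - 5) = 51*44 = 2244)
(8287 + 29393)/(J - 40973) = (8287 + 29393)/(2244 - 40973) = 37680/(-38729) = 37680*(-1/38729) = -37680/38729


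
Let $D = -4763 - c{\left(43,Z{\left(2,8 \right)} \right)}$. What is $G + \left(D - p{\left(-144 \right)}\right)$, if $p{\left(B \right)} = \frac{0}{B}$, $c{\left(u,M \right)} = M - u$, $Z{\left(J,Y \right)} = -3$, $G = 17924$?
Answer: $13207$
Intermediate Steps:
$D = -4717$ ($D = -4763 - \left(-3 - 43\right) = -4763 - -46 = -4763 + 46 = -4717$)
$p{\left(B \right)} = 0$
$G + \left(D - p{\left(-144 \right)}\right) = 17924 - 4717 = 13207$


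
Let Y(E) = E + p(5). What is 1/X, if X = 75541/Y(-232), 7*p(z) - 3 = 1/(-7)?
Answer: -11348/3701509 ≈ -0.0030658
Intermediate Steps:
p(z) = 20/49 (p(z) = 3/7 + (⅐)/(-7) = 3/7 + (⅐)*(-⅐) = 3/7 - 1/49 = 20/49)
Y(E) = 20/49 + E (Y(E) = E + 20/49 = 20/49 + E)
X = -3701509/11348 (X = 75541/(20/49 - 232) = 75541/(-11348/49) = 75541*(-49/11348) = -3701509/11348 ≈ -326.18)
1/X = 1/(-3701509/11348) = -11348/3701509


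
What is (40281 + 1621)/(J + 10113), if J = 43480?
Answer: 41902/53593 ≈ 0.78186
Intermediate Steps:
(40281 + 1621)/(J + 10113) = (40281 + 1621)/(43480 + 10113) = 41902/53593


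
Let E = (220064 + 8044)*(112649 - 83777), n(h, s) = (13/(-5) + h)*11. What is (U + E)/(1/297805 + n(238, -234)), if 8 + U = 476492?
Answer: 490366506650325/192784067 ≈ 2.5436e+6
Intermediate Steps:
U = 476484 (U = -8 + 476492 = 476484)
n(h, s) = -143/5 + 11*h (n(h, s) = (13*(-⅕) + h)*11 = (-13/5 + h)*11 = -143/5 + 11*h)
E = 6585934176 (E = 228108*28872 = 6585934176)
(U + E)/(1/297805 + n(238, -234)) = (476484 + 6585934176)/(1/297805 + (-143/5 + 11*238)) = 6586410660/(1/297805 + (-143/5 + 2618)) = 6586410660/(1/297805 + 12947/5) = 6586410660/(771136268/297805) = 6586410660*(297805/771136268) = 490366506650325/192784067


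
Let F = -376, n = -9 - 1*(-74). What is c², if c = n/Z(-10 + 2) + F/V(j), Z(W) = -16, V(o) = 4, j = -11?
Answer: 2461761/256 ≈ 9616.3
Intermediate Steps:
n = 65 (n = -9 + 74 = 65)
c = -1569/16 (c = 65/(-16) - 376/4 = 65*(-1/16) - 376*¼ = -65/16 - 94 = -1569/16 ≈ -98.063)
c² = (-1569/16)² = 2461761/256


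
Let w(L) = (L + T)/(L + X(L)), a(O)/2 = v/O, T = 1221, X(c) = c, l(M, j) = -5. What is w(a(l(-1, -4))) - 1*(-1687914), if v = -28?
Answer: 189052529/112 ≈ 1.6880e+6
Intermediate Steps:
a(O) = -56/O (a(O) = 2*(-28/O) = -56/O)
w(L) = (1221 + L)/(2*L) (w(L) = (L + 1221)/(L + L) = (1221 + L)/((2*L)) = (1221 + L)*(1/(2*L)) = (1221 + L)/(2*L))
w(a(l(-1, -4))) - 1*(-1687914) = (1221 - 56/(-5))/(2*((-56/(-5)))) - 1*(-1687914) = (1221 - 56*(-1/5))/(2*((-56*(-1/5)))) + 1687914 = (1221 + 56/5)/(2*(56/5)) + 1687914 = (1/2)*(5/56)*(6161/5) + 1687914 = 6161/112 + 1687914 = 189052529/112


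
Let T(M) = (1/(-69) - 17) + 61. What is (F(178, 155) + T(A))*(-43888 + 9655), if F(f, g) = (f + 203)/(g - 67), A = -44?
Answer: -3347633659/2024 ≈ -1.6540e+6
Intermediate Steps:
F(f, g) = (203 + f)/(-67 + g)
T(M) = 3035/69 (T(M) = (-1/69 - 17) + 61 = -1174/69 + 61 = 3035/69)
(F(178, 155) + T(A))*(-43888 + 9655) = ((203 + 178)/(-67 + 155) + 3035/69)*(-43888 + 9655) = (381/88 + 3035/69)*(-34233) = (293369/6072)*(-34233) = -3347633659/2024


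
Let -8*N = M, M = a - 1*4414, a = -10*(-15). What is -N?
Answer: -533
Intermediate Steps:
a = 150
M = -4264 (M = 150 - 1*4414 = 150 - 4414 = -4264)
N = 533 (N = -1/8*(-4264) = 533)
-N = -1*533 = -533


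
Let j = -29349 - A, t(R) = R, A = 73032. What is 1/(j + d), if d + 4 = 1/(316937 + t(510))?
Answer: -317447/32501811094 ≈ -9.7671e-6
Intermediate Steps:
j = -102381 (j = -29349 - 1*73032 = -29349 - 73032 = -102381)
d = -1269787/317447 (d = -4 + 1/(316937 + 510) = -4 + 1/317447 = -1269787/317447 ≈ -4.0000)
1/(j + d) = 1/(-102381 - 1269787/317447) = 1/(-32501811094/317447) = -317447/32501811094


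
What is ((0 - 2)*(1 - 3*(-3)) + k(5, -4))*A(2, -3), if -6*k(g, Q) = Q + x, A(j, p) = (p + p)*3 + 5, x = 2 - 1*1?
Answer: 507/2 ≈ 253.50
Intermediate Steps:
x = 1 (x = 2 - 1 = 1)
A(j, p) = 5 + 6*p (A(j, p) = (2*p)*3 + 5 = 6*p + 5 = 5 + 6*p)
k(g, Q) = -1/6 - Q/6 (k(g, Q) = -(Q + 1)/6 = -(1 + Q)/6 = -1/6 - Q/6)
((0 - 2)*(1 - 3*(-3)) + k(5, -4))*A(2, -3) = ((0 - 2)*(1 - 3*(-3)) + (-1/6 - 1/6*(-4)))*(5 + 6*(-3)) = (-2*(1 + 9) + (-1/6 + 2/3))*(5 - 18) = (-2*10 + 1/2)*(-13) = (-20 + 1/2)*(-13) = -39/2*(-13) = 507/2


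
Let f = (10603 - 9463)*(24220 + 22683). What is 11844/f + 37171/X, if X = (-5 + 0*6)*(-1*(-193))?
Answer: -33125006356/859966505 ≈ -38.519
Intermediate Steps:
f = 53469420 (f = 1140*46903 = 53469420)
X = -965 (X = (-5 + 0)*193 = -5*193 = -965)
11844/f + 37171/X = 11844/53469420 + 37171/(-965) = 11844*(1/53469420) + 37171*(-1/965) = 987/4455785 - 37171/965 = -33125006356/859966505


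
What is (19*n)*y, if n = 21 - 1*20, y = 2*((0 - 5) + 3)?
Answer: -76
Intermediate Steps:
y = -4 (y = 2*(-5 + 3) = 2*(-2) = -4)
n = 1 (n = 21 - 20 = 1)
(19*n)*y = (19*1)*(-4) = 19*(-4) = -76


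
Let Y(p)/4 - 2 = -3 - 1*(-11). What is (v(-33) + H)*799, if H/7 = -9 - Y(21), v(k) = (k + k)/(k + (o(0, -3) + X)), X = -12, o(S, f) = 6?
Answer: -3545163/13 ≈ -2.7271e+5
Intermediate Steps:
Y(p) = 40 (Y(p) = 8 + 4*(-3 - 1*(-11)) = 8 + 4*(-3 + 11) = 8 + 4*8 = 8 + 32 = 40)
v(k) = 2*k/(-6 + k) (v(k) = (k + k)/(k + (6 - 12)) = (2*k)/(k - 6) = (2*k)/(-6 + k) = 2*k/(-6 + k))
H = -343 (H = 7*(-9 - 1*40) = 7*(-9 - 40) = 7*(-49) = -343)
(v(-33) + H)*799 = (2*(-33)/(-6 - 33) - 343)*799 = (2*(-33)/(-39) - 343)*799 = (2*(-33)*(-1/39) - 343)*799 = (22/13 - 343)*799 = -4437/13*799 = -3545163/13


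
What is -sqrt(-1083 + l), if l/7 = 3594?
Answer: -15*sqrt(107) ≈ -155.16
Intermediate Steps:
l = 25158 (l = 7*3594 = 25158)
-sqrt(-1083 + l) = -sqrt(-1083 + 25158) = -sqrt(24075) = -15*sqrt(107)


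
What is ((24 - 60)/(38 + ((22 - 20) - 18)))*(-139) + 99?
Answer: 3591/11 ≈ 326.45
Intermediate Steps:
((24 - 60)/(38 + ((22 - 20) - 18)))*(-139) + 99 = -36/(38 + (2 - 18))*(-139) + 99 = -36/(38 - 16)*(-139) + 99 = -36/22*(-139) + 99 = -36*1/22*(-139) + 99 = -18/11*(-139) + 99 = 2502/11 + 99 = 3591/11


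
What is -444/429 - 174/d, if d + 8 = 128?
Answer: -7107/2860 ≈ -2.4850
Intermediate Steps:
d = 120 (d = -8 + 128 = 120)
-444/429 - 174/d = -444/429 - 174/120 = -444*1/429 - 174*1/120 = -148/143 - 29/20 = -7107/2860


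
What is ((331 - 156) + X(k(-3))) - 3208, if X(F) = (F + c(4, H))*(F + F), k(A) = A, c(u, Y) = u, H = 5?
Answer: -3039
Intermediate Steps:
X(F) = 2*F*(4 + F) (X(F) = (F + 4)*(F + F) = (4 + F)*(2*F) = 2*F*(4 + F))
((331 - 156) + X(k(-3))) - 3208 = ((331 - 156) + 2*(-3)*(4 - 3)) - 3208 = (175 + 2*(-3)*1) - 3208 = (175 - 6) - 3208 = 169 - 3208 = -3039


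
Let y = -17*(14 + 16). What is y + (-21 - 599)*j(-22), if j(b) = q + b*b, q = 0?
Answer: -300590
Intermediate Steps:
y = -510 (y = -17*30 = -510)
j(b) = b² (j(b) = 0 + b*b = 0 + b² = b²)
y + (-21 - 599)*j(-22) = -510 + (-21 - 599)*(-22)² = -510 - 620*484 = -510 - 300080 = -300590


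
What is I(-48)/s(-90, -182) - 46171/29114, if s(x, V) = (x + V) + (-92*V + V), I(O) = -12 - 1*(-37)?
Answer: -37569887/23713353 ≈ -1.5843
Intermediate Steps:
I(O) = 25 (I(O) = -12 + 37 = 25)
s(x, V) = x - 90*V (s(x, V) = (V + x) - 91*V = x - 90*V)
I(-48)/s(-90, -182) - 46171/29114 = 25/(-90 - 90*(-182)) - 46171/29114 = 25/(-90 + 16380) - 46171*1/29114 = 25/16290 - 46171/29114 = 25*(1/16290) - 46171/29114 = 5/3258 - 46171/29114 = -37569887/23713353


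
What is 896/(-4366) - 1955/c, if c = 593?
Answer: -4533429/1294519 ≈ -3.5020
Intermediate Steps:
896/(-4366) - 1955/c = 896/(-4366) - 1955/593 = 896*(-1/4366) - 1955*1/593 = -448/2183 - 1955/593 = -4533429/1294519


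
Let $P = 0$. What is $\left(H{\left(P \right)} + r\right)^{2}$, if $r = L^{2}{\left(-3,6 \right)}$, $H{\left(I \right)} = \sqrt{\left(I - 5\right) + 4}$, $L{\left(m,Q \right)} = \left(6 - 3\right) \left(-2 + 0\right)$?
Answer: $\left(36 + i\right)^{2} \approx 1295.0 + 72.0 i$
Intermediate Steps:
$L{\left(m,Q \right)} = -6$ ($L{\left(m,Q \right)} = 3 \left(-2\right) = -6$)
$H{\left(I \right)} = \sqrt{-1 + I}$ ($H{\left(I \right)} = \sqrt{\left(-5 + I\right) + 4} = \sqrt{-1 + I}$)
$r = 36$ ($r = \left(-6\right)^{2} = 36$)
$\left(H{\left(P \right)} + r\right)^{2} = \left(\sqrt{-1 + 0} + 36\right)^{2} = \left(\sqrt{-1} + 36\right)^{2} = \left(i + 36\right)^{2} = \left(36 + i\right)^{2}$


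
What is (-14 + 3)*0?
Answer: 0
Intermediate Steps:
(-14 + 3)*0 = -11*0 = 0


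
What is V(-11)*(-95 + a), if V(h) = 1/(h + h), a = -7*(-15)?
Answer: -5/11 ≈ -0.45455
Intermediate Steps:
a = 105
V(h) = 1/(2*h)
V(-11)*(-95 + a) = ((1/2)/(-11))*(-95 + 105) = ((1/2)*(-1/11))*10 = -1/22*10 = -5/11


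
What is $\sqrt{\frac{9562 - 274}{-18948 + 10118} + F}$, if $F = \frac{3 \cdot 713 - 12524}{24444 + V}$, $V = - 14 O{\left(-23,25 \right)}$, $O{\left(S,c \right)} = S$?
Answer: $\frac{i \sqrt{17589073089079310}}{109341890} \approx 1.2129 i$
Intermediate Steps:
$V = 322$ ($V = \left(-14\right) \left(-23\right) = 322$)
$F = - \frac{10385}{24766}$ ($F = \frac{3 \cdot 713 - 12524}{24444 + 322} = \frac{2139 - 12524}{24766} = \left(-10385\right) \frac{1}{24766} = - \frac{10385}{24766} \approx -0.41932$)
$\sqrt{\frac{9562 - 274}{-18948 + 10118} + F} = \sqrt{\frac{9562 - 274}{-18948 + 10118} - \frac{10385}{24766}} = \sqrt{\frac{9288}{-8830} - \frac{10385}{24766}} = \sqrt{9288 \left(- \frac{1}{8830}\right) - \frac{10385}{24766}} = \sqrt{- \frac{4644}{4415} - \frac{10385}{24766}} = \sqrt{- \frac{160863079}{109341890}} = \frac{i \sqrt{17589073089079310}}{109341890}$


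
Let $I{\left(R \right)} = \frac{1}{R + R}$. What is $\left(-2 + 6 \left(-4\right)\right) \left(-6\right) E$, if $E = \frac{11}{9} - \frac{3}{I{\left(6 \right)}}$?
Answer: $- \frac{16276}{3} \approx -5425.3$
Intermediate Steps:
$I{\left(R \right)} = \frac{1}{2 R}$
$E = - \frac{313}{9}$ ($E = \frac{11}{9} - \frac{3}{\frac{1}{2} \cdot \frac{1}{6}} = 11 \cdot \frac{1}{9} - \frac{3}{\frac{1}{2} \cdot \frac{1}{6}} = \frac{11}{9} - 3 \frac{1}{\frac{1}{12}} = \frac{11}{9} - 36 = - \frac{313}{9} \approx -34.778$)
$\left(-2 + 6 \left(-4\right)\right) \left(-6\right) E = \left(-2 + 6 \left(-4\right)\right) \left(-6\right) \left(- \frac{313}{9}\right) = \left(-2 - 24\right) \left(-6\right) \left(- \frac{313}{9}\right) = \left(-26\right) \left(-6\right) \left(- \frac{313}{9}\right) = 156 \left(- \frac{313}{9}\right) = - \frac{16276}{3}$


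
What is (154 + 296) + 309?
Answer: 759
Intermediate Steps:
(154 + 296) + 309 = 450 + 309 = 759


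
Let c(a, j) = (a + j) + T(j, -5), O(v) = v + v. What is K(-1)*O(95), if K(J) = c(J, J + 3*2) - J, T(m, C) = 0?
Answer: 950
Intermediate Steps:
O(v) = 2*v
c(a, j) = a + j (c(a, j) = (a + j) + 0 = a + j)
K(J) = 6 + J (K(J) = (J + (J + 3*2)) - J = (J + (J + 6)) - J = (J + (6 + J)) - J = (6 + 2*J) - J = 6 + J)
K(-1)*O(95) = (6 - 1)*(2*95) = 5*190 = 950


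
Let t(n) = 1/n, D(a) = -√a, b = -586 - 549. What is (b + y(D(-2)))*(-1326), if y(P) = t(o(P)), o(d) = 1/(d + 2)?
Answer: 1502358 + 1326*I*√2 ≈ 1.5024e+6 + 1875.2*I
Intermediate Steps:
b = -1135
o(d) = 1/(2 + d)
t(n) = 1/n
y(P) = 2 + P (y(P) = 1/(1/(2 + P)) = 2 + P)
(b + y(D(-2)))*(-1326) = (-1135 + (2 - √(-2)))*(-1326) = (-1135 + (2 - I*√2))*(-1326) = (-1133 - I*√2)*(-1326) = 1502358 + 1326*I*√2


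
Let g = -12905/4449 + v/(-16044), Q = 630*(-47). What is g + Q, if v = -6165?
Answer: -704578064965/23793252 ≈ -29613.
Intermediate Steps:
Q = -29610
g = -59873245/23793252 (g = -12905/4449 - 6165/(-16044) = -12905*1/4449 - 6165*(-1/16044) = -12905/4449 + 2055/5348 = -59873245/23793252 ≈ -2.5164)
g + Q = -59873245/23793252 - 29610 = -704578064965/23793252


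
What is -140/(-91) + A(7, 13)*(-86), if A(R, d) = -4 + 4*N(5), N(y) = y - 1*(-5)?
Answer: -40228/13 ≈ -3094.5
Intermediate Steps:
N(y) = 5 + y (N(y) = y + 5 = 5 + y)
A(R, d) = 36 (A(R, d) = -4 + 4*(5 + 5) = -4 + 4*10 = -4 + 40 = 36)
-140/(-91) + A(7, 13)*(-86) = -140/(-91) + 36*(-86) = -140*(-1/91) - 3096 = 20/13 - 3096 = -40228/13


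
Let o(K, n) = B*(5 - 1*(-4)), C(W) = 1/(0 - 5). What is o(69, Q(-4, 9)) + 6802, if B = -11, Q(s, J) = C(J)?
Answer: 6703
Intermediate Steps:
C(W) = -⅕ (C(W) = 1/(-5) = -⅕)
Q(s, J) = -⅕
o(K, n) = -99 (o(K, n) = -11*(5 - 1*(-4)) = -11*(5 + 4) = -11*9 = -99)
o(69, Q(-4, 9)) + 6802 = -99 + 6802 = 6703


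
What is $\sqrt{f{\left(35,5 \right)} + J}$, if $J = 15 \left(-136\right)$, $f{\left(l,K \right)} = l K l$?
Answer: $\sqrt{4085} \approx 63.914$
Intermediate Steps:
$f{\left(l,K \right)} = K l^{2}$ ($f{\left(l,K \right)} = K l l = K l^{2}$)
$J = -2040$
$\sqrt{f{\left(35,5 \right)} + J} = \sqrt{5 \cdot 35^{2} - 2040} = \sqrt{5 \cdot 1225 - 2040} = \sqrt{6125 - 2040} = \sqrt{4085}$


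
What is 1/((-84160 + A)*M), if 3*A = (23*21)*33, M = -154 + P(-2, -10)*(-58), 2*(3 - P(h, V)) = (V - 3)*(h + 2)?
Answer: 1/25861816 ≈ 3.8667e-8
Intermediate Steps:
P(h, V) = 3 - (-3 + V)*(2 + h)/2 (P(h, V) = 3 - (V - 3)*(h + 2)/2 = 3 - (-3 + V)*(2 + h)/2)
M = -328 (M = -154 + (6 - 1*(-10) + (3/2)*(-2) - 1/2*(-10)*(-2))*(-58) = -154 + (6 + 10 - 3 - 10)*(-58) = -154 + 3*(-58) = -154 - 174 = -328)
A = 5313 (A = ((23*21)*33)/3 = (483*33)/3 = (1/3)*15939 = 5313)
1/((-84160 + A)*M) = 1/((-84160 + 5313)*(-328)) = -1/328/(-78847) = -1/78847*(-1/328) = 1/25861816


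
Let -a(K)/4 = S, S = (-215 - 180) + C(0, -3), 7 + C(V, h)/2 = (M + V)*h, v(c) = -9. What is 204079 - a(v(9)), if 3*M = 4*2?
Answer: 202379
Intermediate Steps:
M = 8/3 (M = (4*2)/3 = (1/3)*8 = 8/3 ≈ 2.6667)
C(V, h) = -14 + 2*h*(8/3 + V) (C(V, h) = -14 + 2*((8/3 + V)*h) = -14 + 2*(h*(8/3 + V)) = -14 + 2*h*(8/3 + V))
S = -425 (S = (-215 - 180) + (-14 + (16/3)*(-3) + 2*0*(-3)) = -395 + (-14 - 16 + 0) = -395 - 30 = -425)
a(K) = 1700 (a(K) = -4*(-425) = 1700)
204079 - a(v(9)) = 204079 - 1*1700 = 204079 - 1700 = 202379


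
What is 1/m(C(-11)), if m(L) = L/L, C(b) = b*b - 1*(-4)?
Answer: 1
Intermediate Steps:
C(b) = 4 + b**2 (C(b) = b**2 + 4 = 4 + b**2)
m(L) = 1
1/m(C(-11)) = 1/1 = 1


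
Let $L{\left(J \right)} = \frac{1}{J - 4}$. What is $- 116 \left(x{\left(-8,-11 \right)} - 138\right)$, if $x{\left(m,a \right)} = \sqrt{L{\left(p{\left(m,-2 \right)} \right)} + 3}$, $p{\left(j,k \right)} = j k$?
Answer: $16008 - \frac{58 \sqrt{111}}{3} \approx 15804.0$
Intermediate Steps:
$L{\left(J \right)} = \frac{1}{-4 + J}$
$x{\left(m,a \right)} = \sqrt{3 + \frac{1}{-4 - 2 m}}$ ($x{\left(m,a \right)} = \sqrt{\frac{1}{-4 + m \left(-2\right)} + 3} = \sqrt{\frac{1}{-4 - 2 m} + 3} = \sqrt{3 + \frac{1}{-4 - 2 m}}$)
$- 116 \left(x{\left(-8,-11 \right)} - 138\right) = - 116 \left(\frac{\sqrt{2} \sqrt{\frac{11 + 6 \left(-8\right)}{2 - 8}}}{2} - 138\right) = - 116 \left(\frac{\sqrt{2} \sqrt{\frac{11 - 48}{-6}}}{2} - 138\right) = - 116 \left(\frac{\sqrt{2} \sqrt{\left(- \frac{1}{6}\right) \left(-37\right)}}{2} - 138\right) = - 116 \left(\frac{\sqrt{2} \sqrt{\frac{37}{6}}}{2} - 138\right) = - 116 \left(\frac{\sqrt{2} \frac{\sqrt{222}}{6}}{2} - 138\right) = - 116 \left(\frac{\sqrt{111}}{6} - 138\right) = - 116 \left(-138 + \frac{\sqrt{111}}{6}\right) = 16008 - \frac{58 \sqrt{111}}{3}$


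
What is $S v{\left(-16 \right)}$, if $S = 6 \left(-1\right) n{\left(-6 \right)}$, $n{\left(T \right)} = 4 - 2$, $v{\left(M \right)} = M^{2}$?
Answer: $-3072$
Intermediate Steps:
$n{\left(T \right)} = 2$ ($n{\left(T \right)} = 4 - 2 = 2$)
$S = -12$ ($S = 6 \left(-1\right) 2 = \left(-6\right) 2 = -12$)
$S v{\left(-16 \right)} = - 12 \left(-16\right)^{2} = \left(-12\right) 256 = -3072$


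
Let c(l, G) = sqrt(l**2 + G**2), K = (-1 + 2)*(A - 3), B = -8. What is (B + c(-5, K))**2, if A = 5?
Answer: (8 - sqrt(29))**2 ≈ 6.8374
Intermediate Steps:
K = 2 (K = (-1 + 2)*(5 - 3) = 1*2 = 2)
c(l, G) = sqrt(G**2 + l**2)
(B + c(-5, K))**2 = (-8 + sqrt(2**2 + (-5)**2))**2 = (-8 + sqrt(4 + 25))**2 = (-8 + sqrt(29))**2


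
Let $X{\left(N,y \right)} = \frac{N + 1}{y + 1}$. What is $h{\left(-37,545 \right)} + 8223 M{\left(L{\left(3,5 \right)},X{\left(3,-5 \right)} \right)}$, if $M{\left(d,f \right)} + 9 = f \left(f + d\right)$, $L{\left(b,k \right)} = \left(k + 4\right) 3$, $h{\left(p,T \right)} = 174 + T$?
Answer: $-287086$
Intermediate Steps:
$X{\left(N,y \right)} = \frac{1 + N}{1 + y}$
$L{\left(b,k \right)} = 12 + 3 k$ ($L{\left(b,k \right)} = \left(4 + k\right) 3 = 12 + 3 k$)
$M{\left(d,f \right)} = -9 + f \left(d + f\right)$ ($M{\left(d,f \right)} = -9 + f \left(f + d\right) = -9 + f \left(d + f\right)$)
$h{\left(-37,545 \right)} + 8223 M{\left(L{\left(3,5 \right)},X{\left(3,-5 \right)} \right)} = \left(174 + 545\right) + 8223 \left(-9 + \left(\frac{1 + 3}{1 - 5}\right)^{2} + \left(12 + 3 \cdot 5\right) \frac{1 + 3}{1 - 5}\right) = 719 + 8223 \left(-9 + \left(\frac{1}{-4} \cdot 4\right)^{2} + \left(12 + 15\right) \frac{1}{-4} \cdot 4\right) = 719 + 8223 \left(-9 + \left(\left(- \frac{1}{4}\right) 4\right)^{2} + 27 \left(\left(- \frac{1}{4}\right) 4\right)\right) = 719 + 8223 \left(-9 + \left(-1\right)^{2} + 27 \left(-1\right)\right) = 719 + 8223 \left(-9 + 1 - 27\right) = 719 + 8223 \left(-35\right) = 719 - 287805 = -287086$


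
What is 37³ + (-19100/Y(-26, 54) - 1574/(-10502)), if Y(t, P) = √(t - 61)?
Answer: 265979690/5251 + 19100*I*√87/87 ≈ 50653.0 + 2047.7*I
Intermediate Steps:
Y(t, P) = √(-61 + t)
37³ + (-19100/Y(-26, 54) - 1574/(-10502)) = 37³ + (-19100/√(-61 - 26) - 1574/(-10502)) = 50653 + (-19100*(-I*√87/87) - 1574*(-1/10502)) = 50653 + (-19100*(-I*√87/87) + 787/5251) = 50653 + (-(-19100)*I*√87/87 + 787/5251) = 50653 + (19100*I*√87/87 + 787/5251) = 50653 + (787/5251 + 19100*I*√87/87) = 265979690/5251 + 19100*I*√87/87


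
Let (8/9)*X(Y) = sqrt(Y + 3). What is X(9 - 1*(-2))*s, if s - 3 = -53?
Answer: -225*sqrt(14)/4 ≈ -210.47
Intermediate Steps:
s = -50 (s = 3 - 53 = -50)
X(Y) = 9*sqrt(3 + Y)/8 (X(Y) = 9*sqrt(Y + 3)/8 = 9*sqrt(3 + Y)/8)
X(9 - 1*(-2))*s = (9*sqrt(3 + (9 - 1*(-2)))/8)*(-50) = (9*sqrt(3 + (9 + 2))/8)*(-50) = (9*sqrt(3 + 11)/8)*(-50) = (9*sqrt(14)/8)*(-50) = -225*sqrt(14)/4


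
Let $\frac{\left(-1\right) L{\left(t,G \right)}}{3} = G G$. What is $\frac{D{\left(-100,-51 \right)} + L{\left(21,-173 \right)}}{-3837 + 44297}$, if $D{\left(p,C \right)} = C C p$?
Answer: $- \frac{349887}{40460} \approx -8.6477$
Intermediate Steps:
$D{\left(p,C \right)} = p C^{2}$ ($D{\left(p,C \right)} = C^{2} p = p C^{2}$)
$L{\left(t,G \right)} = - 3 G^{2}$ ($L{\left(t,G \right)} = - 3 G G = - 3 G^{2}$)
$\frac{D{\left(-100,-51 \right)} + L{\left(21,-173 \right)}}{-3837 + 44297} = \frac{- 100 \left(-51\right)^{2} - 3 \left(-173\right)^{2}}{-3837 + 44297} = \frac{\left(-100\right) 2601 - 89787}{40460} = \left(-260100 - 89787\right) \frac{1}{40460} = \left(-349887\right) \frac{1}{40460} = - \frac{349887}{40460}$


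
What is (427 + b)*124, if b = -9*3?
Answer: 49600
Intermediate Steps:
b = -27
(427 + b)*124 = (427 - 27)*124 = 400*124 = 49600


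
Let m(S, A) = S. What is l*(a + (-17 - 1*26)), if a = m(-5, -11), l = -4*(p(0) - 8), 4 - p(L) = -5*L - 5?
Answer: 192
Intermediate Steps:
p(L) = 9 + 5*L (p(L) = 4 - (-5*L - 5) = 4 - (-5 - 5*L) = 4 + (5 + 5*L) = 9 + 5*L)
l = -4 (l = -4*((9 + 5*0) - 8) = -4*((9 + 0) - 8) = -4*(9 - 8) = -4*1 = -4)
a = -5
l*(a + (-17 - 1*26)) = -4*(-5 + (-17 - 1*26)) = -4*(-5 + (-17 - 26)) = -4*(-5 - 43) = -4*(-48) = 192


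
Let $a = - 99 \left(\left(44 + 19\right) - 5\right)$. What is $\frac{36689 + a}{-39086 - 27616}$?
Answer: $- \frac{30947}{66702} \approx -0.46396$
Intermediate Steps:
$a = -5742$ ($a = - 99 \left(63 - 5\right) = \left(-99\right) 58 = -5742$)
$\frac{36689 + a}{-39086 - 27616} = \frac{36689 - 5742}{-39086 - 27616} = \frac{30947}{-66702} = 30947 \left(- \frac{1}{66702}\right) = - \frac{30947}{66702}$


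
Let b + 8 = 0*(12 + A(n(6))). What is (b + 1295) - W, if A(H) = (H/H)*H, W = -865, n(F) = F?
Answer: 2152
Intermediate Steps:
A(H) = H (A(H) = 1*H = H)
b = -8 (b = -8 + 0*(12 + 6) = -8 + 0*18 = -8 + 0 = -8)
(b + 1295) - W = (-8 + 1295) - 1*(-865) = 1287 + 865 = 2152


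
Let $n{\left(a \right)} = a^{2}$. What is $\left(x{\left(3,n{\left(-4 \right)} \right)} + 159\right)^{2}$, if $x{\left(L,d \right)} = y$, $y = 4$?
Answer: $26569$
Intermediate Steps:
$x{\left(L,d \right)} = 4$
$\left(x{\left(3,n{\left(-4 \right)} \right)} + 159\right)^{2} = \left(4 + 159\right)^{2} = 163^{2} = 26569$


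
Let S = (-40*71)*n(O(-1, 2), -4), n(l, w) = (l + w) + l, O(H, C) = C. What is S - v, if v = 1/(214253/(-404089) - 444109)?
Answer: 404089/179459775954 ≈ 2.2517e-6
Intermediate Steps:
n(l, w) = w + 2*l
v = -404089/179459775954 (v = 1/(214253*(-1/404089) - 444109) = 1/(-214253/404089 - 444109) = 1/(-179459775954/404089) = -404089/179459775954 ≈ -2.2517e-6)
S = 0 (S = (-40*71)*(-4 + 2*2) = -2840*(-4 + 4) = -2840*0 = 0)
S - v = 0 - 1*(-404089/179459775954) = 0 + 404089/179459775954 = 404089/179459775954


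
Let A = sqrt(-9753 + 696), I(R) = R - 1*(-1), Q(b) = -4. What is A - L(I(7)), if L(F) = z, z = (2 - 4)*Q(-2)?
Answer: -8 + I*sqrt(9057) ≈ -8.0 + 95.168*I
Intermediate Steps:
I(R) = 1 + R (I(R) = R + 1 = 1 + R)
z = 8 (z = (2 - 4)*(-4) = -2*(-4) = 8)
L(F) = 8
A = I*sqrt(9057) (A = sqrt(-9057) = I*sqrt(9057) ≈ 95.168*I)
A - L(I(7)) = I*sqrt(9057) - 1*8 = I*sqrt(9057) - 8 = -8 + I*sqrt(9057)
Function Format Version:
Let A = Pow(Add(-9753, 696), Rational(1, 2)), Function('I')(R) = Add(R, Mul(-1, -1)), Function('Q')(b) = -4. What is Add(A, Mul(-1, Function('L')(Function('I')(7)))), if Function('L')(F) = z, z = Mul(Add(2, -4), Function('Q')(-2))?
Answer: Add(-8, Mul(I, Pow(9057, Rational(1, 2)))) ≈ Add(-8.0000, Mul(95.168, I))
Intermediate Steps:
Function('I')(R) = Add(1, R) (Function('I')(R) = Add(R, 1) = Add(1, R))
z = 8 (z = Mul(Add(2, -4), -4) = Mul(-2, -4) = 8)
Function('L')(F) = 8
A = Mul(I, Pow(9057, Rational(1, 2))) (A = Pow(-9057, Rational(1, 2)) = Mul(I, Pow(9057, Rational(1, 2))) ≈ Mul(95.168, I))
Add(A, Mul(-1, Function('L')(Function('I')(7)))) = Add(Mul(I, Pow(9057, Rational(1, 2))), Mul(-1, 8)) = Add(Mul(I, Pow(9057, Rational(1, 2))), -8) = Add(-8, Mul(I, Pow(9057, Rational(1, 2))))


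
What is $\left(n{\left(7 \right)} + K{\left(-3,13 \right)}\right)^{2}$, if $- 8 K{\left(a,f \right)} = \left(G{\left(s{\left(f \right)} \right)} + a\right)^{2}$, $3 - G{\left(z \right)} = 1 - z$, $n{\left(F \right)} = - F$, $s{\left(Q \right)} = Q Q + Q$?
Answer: $\frac{1076955489}{64} \approx 1.6827 \cdot 10^{7}$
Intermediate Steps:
$s{\left(Q \right)} = Q + Q^{2}$ ($s{\left(Q \right)} = Q^{2} + Q = Q + Q^{2}$)
$G{\left(z \right)} = 2 + z$ ($G{\left(z \right)} = 3 - \left(1 - z\right) = 3 + \left(-1 + z\right) = 2 + z$)
$K{\left(a,f \right)} = - \frac{\left(2 + a + f \left(1 + f\right)\right)^{2}}{8}$ ($K{\left(a,f \right)} = - \frac{\left(\left(2 + f \left(1 + f\right)\right) + a\right)^{2}}{8} = - \frac{\left(2 + a + f \left(1 + f\right)\right)^{2}}{8}$)
$\left(n{\left(7 \right)} + K{\left(-3,13 \right)}\right)^{2} = \left(\left(-1\right) 7 - \frac{\left(2 - 3 + 13 \left(1 + 13\right)\right)^{2}}{8}\right)^{2} = \left(-7 - \frac{\left(2 - 3 + 13 \cdot 14\right)^{2}}{8}\right)^{2} = \left(-7 - \frac{\left(2 - 3 + 182\right)^{2}}{8}\right)^{2} = \left(-7 - \frac{181^{2}}{8}\right)^{2} = \left(-7 - \frac{32761}{8}\right)^{2} = \left(- \frac{32817}{8}\right)^{2} = \frac{1076955489}{64}$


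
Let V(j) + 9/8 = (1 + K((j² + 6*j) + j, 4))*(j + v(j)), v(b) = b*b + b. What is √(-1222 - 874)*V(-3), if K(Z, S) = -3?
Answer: -57*I*√131/2 ≈ -326.2*I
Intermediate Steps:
v(b) = b + b² (v(b) = b² + b = b + b²)
V(j) = -9/8 - 2*j - 2*j*(1 + j) (V(j) = -9/8 + (1 - 3)*(j + j*(1 + j)) = -9/8 - 2*(j + j*(1 + j)) = -9/8 + (-2*j - 2*j*(1 + j)) = -9/8 - 2*j - 2*j*(1 + j))
√(-1222 - 874)*V(-3) = √(-1222 - 874)*(-9/8 - 4*(-3) - 2*(-3)²) = √(-2096)*(-9/8 + 12 - 2*9) = (4*I*√131)*(-9/8 + 12 - 18) = (4*I*√131)*(-57/8) = -57*I*√131/2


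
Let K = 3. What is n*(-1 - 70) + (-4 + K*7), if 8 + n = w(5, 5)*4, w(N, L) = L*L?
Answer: -6515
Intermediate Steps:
w(N, L) = L**2
n = 92 (n = -8 + 5**2*4 = -8 + 25*4 = -8 + 100 = 92)
n*(-1 - 70) + (-4 + K*7) = 92*(-1 - 70) + (-4 + 3*7) = 92*(-71) + (-4 + 21) = -6532 + 17 = -6515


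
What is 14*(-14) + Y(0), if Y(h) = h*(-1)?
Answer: -196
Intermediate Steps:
Y(h) = -h
14*(-14) + Y(0) = 14*(-14) - 1*0 = -196 + 0 = -196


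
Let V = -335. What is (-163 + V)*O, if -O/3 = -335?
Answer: -500490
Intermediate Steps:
O = 1005 (O = -3*(-335) = 1005)
(-163 + V)*O = (-163 - 335)*1005 = -498*1005 = -500490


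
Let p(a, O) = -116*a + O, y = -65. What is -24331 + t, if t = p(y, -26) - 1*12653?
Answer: -29470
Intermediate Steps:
p(a, O) = O - 116*a
t = -5139 (t = (-26 - 116*(-65)) - 1*12653 = (-26 + 7540) - 12653 = 7514 - 12653 = -5139)
-24331 + t = -24331 - 5139 = -29470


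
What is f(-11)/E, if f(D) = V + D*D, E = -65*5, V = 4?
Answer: -5/13 ≈ -0.38462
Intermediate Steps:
E = -325
f(D) = 4 + D² (f(D) = 4 + D*D = 4 + D²)
f(-11)/E = (4 + (-11)²)/(-325) = (4 + 121)*(-1/325) = 125*(-1/325) = -5/13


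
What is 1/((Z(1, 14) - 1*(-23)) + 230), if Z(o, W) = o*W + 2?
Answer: 1/269 ≈ 0.0037175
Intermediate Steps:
Z(o, W) = 2 + W*o (Z(o, W) = W*o + 2 = 2 + W*o)
1/((Z(1, 14) - 1*(-23)) + 230) = 1/(((2 + 14*1) - 1*(-23)) + 230) = 1/(((2 + 14) + 23) + 230) = 1/((16 + 23) + 230) = 1/(39 + 230) = 1/269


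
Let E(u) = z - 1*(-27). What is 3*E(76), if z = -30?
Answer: -9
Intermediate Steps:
E(u) = -3 (E(u) = -30 - 1*(-27) = -30 + 27 = -3)
3*E(76) = 3*(-3) = -9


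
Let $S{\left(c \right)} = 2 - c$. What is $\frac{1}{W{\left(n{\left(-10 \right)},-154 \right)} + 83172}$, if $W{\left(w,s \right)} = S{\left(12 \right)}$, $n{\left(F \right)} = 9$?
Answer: $\frac{1}{83162} \approx 1.2025 \cdot 10^{-5}$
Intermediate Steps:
$W{\left(w,s \right)} = -10$ ($W{\left(w,s \right)} = 2 - 12 = -10$)
$\frac{1}{W{\left(n{\left(-10 \right)},-154 \right)} + 83172} = \frac{1}{-10 + 83172} = \frac{1}{83162}$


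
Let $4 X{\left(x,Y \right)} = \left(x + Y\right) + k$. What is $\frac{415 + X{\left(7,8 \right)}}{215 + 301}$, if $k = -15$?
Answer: $\frac{415}{516} \approx 0.80426$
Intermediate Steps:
$X{\left(x,Y \right)} = - \frac{15}{4} + \frac{Y}{4} + \frac{x}{4}$ ($X{\left(x,Y \right)} = \frac{\left(x + Y\right) - 15}{4} = \frac{\left(Y + x\right) - 15}{4} = \frac{-15 + Y + x}{4} = - \frac{15}{4} + \frac{Y}{4} + \frac{x}{4}$)
$\frac{415 + X{\left(7,8 \right)}}{215 + 301} = \frac{415 + \left(- \frac{15}{4} + \frac{1}{4} \cdot 8 + \frac{1}{4} \cdot 7\right)}{215 + 301} = \frac{415 + \left(- \frac{15}{4} + 2 + \frac{7}{4}\right)}{516} = \left(415 + 0\right) \frac{1}{516} = 415 \cdot \frac{1}{516} = \frac{415}{516}$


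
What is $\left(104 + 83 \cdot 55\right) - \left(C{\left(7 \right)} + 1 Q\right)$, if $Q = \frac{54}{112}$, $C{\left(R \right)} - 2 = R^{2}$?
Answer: $\frac{258581}{56} \approx 4617.5$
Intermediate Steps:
$C{\left(R \right)} = 2 + R^{2}$
$Q = \frac{27}{56}$ ($Q = 54 \cdot \frac{1}{112} = \frac{27}{56} \approx 0.48214$)
$\left(104 + 83 \cdot 55\right) - \left(C{\left(7 \right)} + 1 Q\right) = \left(104 + 83 \cdot 55\right) - \left(\left(2 + 7^{2}\right) + 1 \cdot \frac{27}{56}\right) = \left(104 + 4565\right) - \left(\left(2 + 49\right) + \frac{27}{56}\right) = 4669 - \left(51 + \frac{27}{56}\right) = 4669 - \frac{2883}{56} = \frac{258581}{56}$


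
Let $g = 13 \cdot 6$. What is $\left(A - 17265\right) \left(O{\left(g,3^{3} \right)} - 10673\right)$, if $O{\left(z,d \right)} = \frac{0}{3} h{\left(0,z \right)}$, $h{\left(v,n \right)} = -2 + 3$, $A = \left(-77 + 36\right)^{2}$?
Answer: $166328032$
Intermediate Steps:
$A = 1681$ ($A = \left(-41\right)^{2} = 1681$)
$h{\left(v,n \right)} = 1$
$g = 78$
$O{\left(z,d \right)} = 0$ ($O{\left(z,d \right)} = \frac{0}{3} \cdot 1 = 0 \cdot \frac{1}{3} \cdot 1 = 0 \cdot 1 = 0$)
$\left(A - 17265\right) \left(O{\left(g,3^{3} \right)} - 10673\right) = \left(1681 - 17265\right) \left(0 - 10673\right) = \left(-15584\right) \left(-10673\right) = 166328032$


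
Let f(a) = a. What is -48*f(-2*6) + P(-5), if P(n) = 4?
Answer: 580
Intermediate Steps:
-48*f(-2*6) + P(-5) = -(-96)*6 + 4 = -48*(-12) + 4 = 576 + 4 = 580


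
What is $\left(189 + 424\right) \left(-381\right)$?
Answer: $-233553$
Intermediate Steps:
$\left(189 + 424\right) \left(-381\right) = 613 \left(-381\right) = -233553$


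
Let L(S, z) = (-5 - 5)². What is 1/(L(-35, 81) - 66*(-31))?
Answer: 1/2146 ≈ 0.00046598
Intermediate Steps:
L(S, z) = 100 (L(S, z) = (-10)² = 100)
1/(L(-35, 81) - 66*(-31)) = 1/(100 - 66*(-31)) = 1/(100 + 2046) = 1/2146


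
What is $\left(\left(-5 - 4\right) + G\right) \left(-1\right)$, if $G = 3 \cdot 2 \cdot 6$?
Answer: $-27$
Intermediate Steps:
$G = 36$ ($G = 6 \cdot 6 = 36$)
$\left(\left(-5 - 4\right) + G\right) \left(-1\right) = \left(\left(-5 - 4\right) + 36\right) \left(-1\right) = \left(-9 + 36\right) \left(-1\right) = 27 \left(-1\right) = -27$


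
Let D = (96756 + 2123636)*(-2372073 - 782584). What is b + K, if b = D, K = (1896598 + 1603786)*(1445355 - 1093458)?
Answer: -5772800537096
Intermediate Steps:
K = 1231774628448 (K = 3500384*351897 = 1231774628448)
D = -7004575165544 (D = 2220392*(-3154657) = -7004575165544)
b = -7004575165544
b + K = -7004575165544 + 1231774628448 = -5772800537096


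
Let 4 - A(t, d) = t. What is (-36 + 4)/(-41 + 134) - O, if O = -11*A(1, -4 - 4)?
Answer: 3037/93 ≈ 32.656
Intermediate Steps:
A(t, d) = 4 - t
O = -33 (O = -11*(4 - 1*1) = -11*(4 - 1) = -11*3 = -33)
(-36 + 4)/(-41 + 134) - O = (-36 + 4)/(-41 + 134) - 1*(-33) = -32/93 + 33 = 3037/93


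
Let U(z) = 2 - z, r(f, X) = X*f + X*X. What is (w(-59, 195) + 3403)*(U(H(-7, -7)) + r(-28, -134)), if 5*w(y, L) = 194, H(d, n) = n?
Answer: 373727853/5 ≈ 7.4746e+7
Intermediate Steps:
w(y, L) = 194/5 (w(y, L) = (1/5)*194 = 194/5)
r(f, X) = X**2 + X*f (r(f, X) = X*f + X**2 = X**2 + X*f)
(w(-59, 195) + 3403)*(U(H(-7, -7)) + r(-28, -134)) = (194/5 + 3403)*((2 - 1*(-7)) - 134*(-134 - 28)) = 17209*((2 + 7) - 134*(-162))/5 = 17209*(9 + 21708)/5 = (17209/5)*21717 = 373727853/5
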